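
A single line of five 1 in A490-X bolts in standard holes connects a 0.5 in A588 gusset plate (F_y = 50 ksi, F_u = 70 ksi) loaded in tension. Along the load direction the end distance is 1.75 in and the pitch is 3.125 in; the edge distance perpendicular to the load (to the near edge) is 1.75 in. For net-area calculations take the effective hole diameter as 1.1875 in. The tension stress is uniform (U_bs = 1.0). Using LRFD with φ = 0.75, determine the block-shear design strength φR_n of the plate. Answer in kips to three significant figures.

171 kips

Shear plane L_v = 1.75 + 4·3.125 = 14.25 in; A_gv = 14.25 × 0.5 = 7.125 in².
A_nv = (14.25 − 4.5·1.1875) × 0.5 = 4.453 in².
A_nt = (1.75 − 0.5·1.1875) × 0.5 = 0.5781 in².
0.6 F_u A_nv = 187 kips; 0.6 F_y A_gv = 213.8 kips → shear rupture governs the shear term.
R_n = 187 + 1.0 × 70 × 0.5781 = 227.5 kips.
Design strength φR_n = 0.75 × 227.5 = 171 kips.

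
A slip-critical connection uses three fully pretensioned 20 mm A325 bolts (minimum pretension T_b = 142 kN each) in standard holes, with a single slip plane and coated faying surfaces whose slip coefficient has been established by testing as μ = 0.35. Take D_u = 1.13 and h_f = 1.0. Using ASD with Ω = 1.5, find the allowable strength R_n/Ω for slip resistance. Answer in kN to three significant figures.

112 kN

R_n = μ · D_u · h_f · T_b · n_s · n_b = 0.35 × 1.13 × 1.0 × 142 × 1 × 3 = 168.5 kN.
Allowable strength R_n/Ω = 168.5 / 1.5 = 112 kN.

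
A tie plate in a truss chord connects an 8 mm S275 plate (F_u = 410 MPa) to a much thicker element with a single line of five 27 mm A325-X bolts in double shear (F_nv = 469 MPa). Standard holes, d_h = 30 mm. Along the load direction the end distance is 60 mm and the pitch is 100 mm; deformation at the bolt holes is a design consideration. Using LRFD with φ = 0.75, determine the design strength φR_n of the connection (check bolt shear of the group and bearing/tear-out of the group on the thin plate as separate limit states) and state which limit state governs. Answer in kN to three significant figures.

770 kN (bearing governs)

Bolt shear: A_b = π·27²/4 = 572.6 mm²; R_n = 469 × 572.6 × 5 × 2 / 1000 = 2685 kN → 0.75 × 2685 = 2010 kN.
Bearing (1.2 l_c t F_u ≤ 2.4 d t F_u): upper limit = 2.4·27·8·410 / 1000 = 212.5 kN.
  Edge l_c = 60 − 30/2 = 45 → r_n = 177.1 kN; interior l_c = 100 − 30 = 70 → r_n = 212.5 kN.
  R_n,bearing = 1·177.1 + 4·212.5 = 1027 kN → 0.75 × 1027 = 770 kN.
Bearing governs: 770 kN.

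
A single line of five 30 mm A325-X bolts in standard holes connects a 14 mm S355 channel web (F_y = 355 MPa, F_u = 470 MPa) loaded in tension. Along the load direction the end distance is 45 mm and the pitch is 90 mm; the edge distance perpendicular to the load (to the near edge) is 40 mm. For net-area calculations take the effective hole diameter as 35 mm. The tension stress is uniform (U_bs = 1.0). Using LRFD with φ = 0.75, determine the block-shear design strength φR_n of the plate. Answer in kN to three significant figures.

844 kN

Shear plane L_v = 45 + 4·90 = 405 mm; A_gv = 405 × 14 = 5670 mm².
A_nv = (405 − 4.5·35) × 14 = 3465 mm².
A_nt = (40 − 0.5·35) × 14 = 315 mm².
0.6 F_u A_nv = 977.1 kN; 0.6 F_y A_gv = 1208 kN → shear rupture governs the shear term.
R_n = 977.1 + 1.0 × 470 × 315 / 1000 = 1125 kN.
Design strength φR_n = 0.75 × 1125 = 844 kN.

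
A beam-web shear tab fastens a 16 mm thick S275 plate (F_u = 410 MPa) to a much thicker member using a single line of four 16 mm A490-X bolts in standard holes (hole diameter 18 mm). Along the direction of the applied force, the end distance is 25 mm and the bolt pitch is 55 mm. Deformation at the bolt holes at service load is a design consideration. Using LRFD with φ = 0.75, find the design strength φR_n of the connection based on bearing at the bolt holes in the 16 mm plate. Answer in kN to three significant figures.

Per bolt r_n = 1.2 l_c t F_u ≤ 2.4 d t F_u; upper limit = 2.4 × 16 × 16 × 410 / 1000 = 251.9 kN.
Edge bolt: l_c = 25 − 18/2 = 16 mm → 1.2 × 16 × 16 × 410 / 1000 = 126 → r_n = 126 kN.
Interior bolts: l_c = 55 − 18 = 37 mm → 1.2 × 37 × 16 × 410 / 1000 = 291.3 → r_n = 251.9 kN.
R_n = 1 × 126 + 3 × 251.9 = 881.7 kN.
Design strength φR_n = 0.75 × 881.7 = 661 kN.

661 kN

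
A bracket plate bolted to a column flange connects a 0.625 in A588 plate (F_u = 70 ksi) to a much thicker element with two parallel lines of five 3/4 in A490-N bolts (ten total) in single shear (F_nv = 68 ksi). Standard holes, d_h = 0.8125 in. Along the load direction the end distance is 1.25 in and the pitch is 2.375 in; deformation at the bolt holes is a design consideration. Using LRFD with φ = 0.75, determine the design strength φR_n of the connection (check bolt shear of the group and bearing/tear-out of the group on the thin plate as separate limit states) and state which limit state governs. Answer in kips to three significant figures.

Bolt shear: A_b = π·0.75²/4 = 0.4418 in²; R_n = 68 × 0.4418 × 10 × 1 = 300.4 kips → 0.75 × 300.4 = 225 kips.
Bearing (1.2 l_c t F_u ≤ 2.4 d t F_u): upper limit = 2.4·0.75·0.625·70 = 78.75 kips.
  Edge l_c = 1.25 − 0.8125/2 = 0.8438 → r_n = 44.3 kips; interior l_c = 2.375 − 0.8125 = 1.562 → r_n = 78.75 kips.
  R_n,bearing = 2·44.3 + 8·78.75 = 718.6 kips → 0.75 × 718.6 = 539 kips.
Bolt shear governs: 225 kips.

225 kips (bolt shear governs)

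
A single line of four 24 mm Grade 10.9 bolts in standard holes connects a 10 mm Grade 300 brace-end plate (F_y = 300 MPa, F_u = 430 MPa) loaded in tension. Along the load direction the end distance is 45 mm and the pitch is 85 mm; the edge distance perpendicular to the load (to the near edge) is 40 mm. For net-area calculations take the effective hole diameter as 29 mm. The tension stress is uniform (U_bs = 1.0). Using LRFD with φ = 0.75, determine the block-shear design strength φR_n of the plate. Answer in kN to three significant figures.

Shear plane L_v = 45 + 3·85 = 300 mm; A_gv = 300 × 10 = 3000 mm².
A_nv = (300 − 3.5·29) × 10 = 1985 mm².
A_nt = (40 − 0.5·29) × 10 = 255 mm².
0.6 F_u A_nv = 512.1 kN; 0.6 F_y A_gv = 540 kN → shear rupture governs the shear term.
R_n = 512.1 + 1.0 × 430 × 255 / 1000 = 621.8 kN.
Design strength φR_n = 0.75 × 621.8 = 466 kN.

466 kN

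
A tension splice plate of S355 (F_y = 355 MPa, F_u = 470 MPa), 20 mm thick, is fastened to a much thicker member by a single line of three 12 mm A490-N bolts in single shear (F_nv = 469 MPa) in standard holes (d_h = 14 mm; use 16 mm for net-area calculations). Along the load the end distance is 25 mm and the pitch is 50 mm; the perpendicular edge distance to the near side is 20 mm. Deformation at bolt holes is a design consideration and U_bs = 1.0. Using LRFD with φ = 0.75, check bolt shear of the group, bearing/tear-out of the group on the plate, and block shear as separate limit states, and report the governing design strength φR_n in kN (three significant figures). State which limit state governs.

119 kN (bolt shear governs)

Bolt shear: A_b = π·12²/4 = 113.1 mm²; R_n = 469 × 113.1 × 3 × 1 / 1000 = 159.1 kN → 0.75 × 159.1 = 119 kN.
Bearing: edge l_c = 18, r_n = 203 kN; interior l_c = 36, r_n = 270.7 kN; R_n = 203 + 2·270.7 = 744.5 kN → 558 kN.
Block shear: A_gv = 2500, A_nv = 1700, A_nt = 240 mm²; R_n = min(0.6F_uA_nv, 0.6F_yA_gv) + U_bs·F_u·A_nt = 592.2 kN → 444 kN.
Bolt shear governs: 119 kN.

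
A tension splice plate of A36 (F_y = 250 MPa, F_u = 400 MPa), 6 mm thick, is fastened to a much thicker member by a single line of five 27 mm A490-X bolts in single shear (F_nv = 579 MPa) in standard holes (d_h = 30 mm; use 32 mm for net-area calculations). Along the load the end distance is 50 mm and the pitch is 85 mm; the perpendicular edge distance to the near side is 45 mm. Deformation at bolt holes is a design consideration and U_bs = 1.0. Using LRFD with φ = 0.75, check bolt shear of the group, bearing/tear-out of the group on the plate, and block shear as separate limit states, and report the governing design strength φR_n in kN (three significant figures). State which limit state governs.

315 kN (block shear governs)

Bolt shear: A_b = π·27²/4 = 572.6 mm²; R_n = 579 × 572.6 × 5 × 1 / 1000 = 1658 kN → 0.75 × 1658 = 1240 kN.
Bearing: edge l_c = 35, r_n = 100.8 kN; interior l_c = 55, r_n = 155.5 kN; R_n = 100.8 + 4·155.5 = 722.9 kN → 542 kN.
Block shear: A_gv = 2340, A_nv = 1476, A_nt = 174 mm²; R_n = min(0.6F_uA_nv, 0.6F_yA_gv) + U_bs·F_u·A_nt = 420.6 kN → 315 kN.
Block shear governs: 315 kN.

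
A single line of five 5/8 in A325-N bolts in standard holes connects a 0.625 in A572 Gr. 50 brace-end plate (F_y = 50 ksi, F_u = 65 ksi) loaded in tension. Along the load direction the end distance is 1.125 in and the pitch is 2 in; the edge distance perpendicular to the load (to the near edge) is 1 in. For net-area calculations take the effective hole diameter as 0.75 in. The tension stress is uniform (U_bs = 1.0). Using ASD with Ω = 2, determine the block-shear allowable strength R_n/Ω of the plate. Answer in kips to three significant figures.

82.8 kips

Shear plane L_v = 1.125 + 4·2 = 9.125 in; A_gv = 9.125 × 0.625 = 5.703 in².
A_nv = (9.125 − 4.5·0.75) × 0.625 = 3.594 in².
A_nt = (1 − 0.5·0.75) × 0.625 = 0.3906 in².
0.6 F_u A_nv = 140.2 kips; 0.6 F_y A_gv = 171.1 kips → shear rupture governs the shear term.
R_n = 140.2 + 1.0 × 65 × 0.3906 = 165.5 kips.
Allowable strength R_n/Ω = 165.5 / 2 = 82.8 kips.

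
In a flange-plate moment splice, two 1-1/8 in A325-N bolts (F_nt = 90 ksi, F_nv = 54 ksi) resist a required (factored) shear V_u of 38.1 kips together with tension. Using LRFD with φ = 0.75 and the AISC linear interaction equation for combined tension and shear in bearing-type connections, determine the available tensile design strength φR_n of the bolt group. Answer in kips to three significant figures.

A_b = π·1.125²/4 = 0.994 in²; f_rv = 38.1 / (2 × 0.994) = 19.16 ksi.
F'_nt = 1.3 F_nt − (F_nt / φF_nv) f_rv = 1.3·90 − (90/(0.75·54))·19.16 = 74.41 ksi, capped at F_nt → F'_nt = 74.41 ksi.
R_n = F'_nt · A_b · n = 74.41 × 0.994 × 2 = 147.9 kips.
Design strength φR_n = 0.75 × 147.9 = 111 kips.

111 kips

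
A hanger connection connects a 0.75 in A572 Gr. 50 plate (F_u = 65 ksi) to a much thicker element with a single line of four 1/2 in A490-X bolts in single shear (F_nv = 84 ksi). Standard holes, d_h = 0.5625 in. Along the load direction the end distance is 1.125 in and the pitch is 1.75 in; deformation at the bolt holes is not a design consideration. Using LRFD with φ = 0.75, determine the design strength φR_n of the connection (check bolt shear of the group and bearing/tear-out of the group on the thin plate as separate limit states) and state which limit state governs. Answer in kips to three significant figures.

Bolt shear: A_b = π·0.5²/4 = 0.1963 in²; R_n = 84 × 0.1963 × 4 × 1 = 65.97 kips → 0.75 × 65.97 = 49.5 kips.
Bearing (1.5 l_c t F_u ≤ 3.0 d t F_u): upper limit = 3.0·0.5·0.75·65 = 73.12 kips.
  Edge l_c = 1.125 − 0.5625/2 = 0.8438 → r_n = 61.7 kips; interior l_c = 1.75 − 0.5625 = 1.188 → r_n = 73.12 kips.
  R_n,bearing = 1·61.7 + 3·73.12 = 281.1 kips → 0.75 × 281.1 = 211 kips.
Bolt shear governs: 49.5 kips.

49.5 kips (bolt shear governs)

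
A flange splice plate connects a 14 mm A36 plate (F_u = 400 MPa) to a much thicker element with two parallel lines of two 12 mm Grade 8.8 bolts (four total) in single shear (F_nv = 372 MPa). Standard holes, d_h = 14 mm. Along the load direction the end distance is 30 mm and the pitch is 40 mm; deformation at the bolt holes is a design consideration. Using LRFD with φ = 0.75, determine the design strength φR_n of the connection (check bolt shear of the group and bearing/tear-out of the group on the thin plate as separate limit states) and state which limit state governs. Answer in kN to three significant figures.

Bolt shear: A_b = π·12²/4 = 113.1 mm²; R_n = 372 × 113.1 × 4 × 1 / 1000 = 168.3 kN → 0.75 × 168.3 = 126 kN.
Bearing (1.2 l_c t F_u ≤ 2.4 d t F_u): upper limit = 2.4·12·14·400 / 1000 = 161.3 kN.
  Edge l_c = 30 − 14/2 = 23 → r_n = 154.6 kN; interior l_c = 40 − 14 = 26 → r_n = 161.3 kN.
  R_n,bearing = 2·154.6 + 2·161.3 = 631.7 kN → 0.75 × 631.7 = 474 kN.
Bolt shear governs: 126 kN.

126 kN (bolt shear governs)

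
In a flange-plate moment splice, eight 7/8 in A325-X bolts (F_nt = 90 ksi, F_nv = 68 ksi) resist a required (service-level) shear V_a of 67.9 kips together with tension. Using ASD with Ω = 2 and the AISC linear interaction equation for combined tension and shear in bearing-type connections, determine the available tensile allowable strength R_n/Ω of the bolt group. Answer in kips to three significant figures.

A_b = π·0.875²/4 = 0.6013 in²; f_rv = 67.9 / (8 × 0.6013) = 14.11 ksi.
F'_nt = 1.3 F_nt − (Ω F_nt / F_nv) f_rv = 1.3·90 − (2·90/68)·14.11 = 79.64 ksi, capped at F_nt → F'_nt = 79.64 ksi.
R_n = F'_nt · A_b · n = 79.64 × 0.6013 × 8 = 383.1 kips.
Allowable strength R_n/Ω = 383.1 / 2 = 192 kips.

192 kips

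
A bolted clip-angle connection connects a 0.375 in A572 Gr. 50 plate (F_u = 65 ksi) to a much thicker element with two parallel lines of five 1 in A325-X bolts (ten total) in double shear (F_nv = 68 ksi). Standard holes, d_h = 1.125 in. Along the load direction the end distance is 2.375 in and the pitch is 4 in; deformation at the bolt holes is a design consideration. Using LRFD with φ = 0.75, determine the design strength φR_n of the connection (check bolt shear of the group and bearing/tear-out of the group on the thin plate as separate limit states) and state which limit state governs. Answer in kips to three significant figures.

Bolt shear: A_b = π·1²/4 = 0.7854 in²; R_n = 68 × 0.7854 × 10 × 2 = 1068 kips → 0.75 × 1068 = 801 kips.
Bearing (1.2 l_c t F_u ≤ 2.4 d t F_u): upper limit = 2.4·1·0.375·65 = 58.5 kips.
  Edge l_c = 2.375 − 1.125/2 = 1.812 → r_n = 53.02 kips; interior l_c = 4 − 1.125 = 2.875 → r_n = 58.5 kips.
  R_n,bearing = 2·53.02 + 8·58.5 = 574 kips → 0.75 × 574 = 431 kips.
Bearing governs: 431 kips.

431 kips (bearing governs)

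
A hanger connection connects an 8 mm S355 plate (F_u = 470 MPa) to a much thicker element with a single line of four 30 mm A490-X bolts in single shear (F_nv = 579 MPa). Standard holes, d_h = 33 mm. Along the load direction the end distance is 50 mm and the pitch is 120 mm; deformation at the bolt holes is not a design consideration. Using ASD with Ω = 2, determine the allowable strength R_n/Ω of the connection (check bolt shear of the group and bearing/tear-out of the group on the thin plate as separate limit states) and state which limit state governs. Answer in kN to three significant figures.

Bolt shear: A_b = π·30²/4 = 706.9 mm²; R_n = 579 × 706.9 × 4 × 1 / 1000 = 1637 kN → 1637 / 2 = 819 kN.
Bearing (1.5 l_c t F_u ≤ 3.0 d t F_u): upper limit = 3.0·30·8·470 / 1000 = 338.4 kN.
  Edge l_c = 50 − 33/2 = 33.5 → r_n = 188.9 kN; interior l_c = 120 − 33 = 87 → r_n = 338.4 kN.
  R_n,bearing = 1·188.9 + 3·338.4 = 1204 kN → 1204 / 2 = 602 kN.
Bearing governs: 602 kN.

602 kN (bearing governs)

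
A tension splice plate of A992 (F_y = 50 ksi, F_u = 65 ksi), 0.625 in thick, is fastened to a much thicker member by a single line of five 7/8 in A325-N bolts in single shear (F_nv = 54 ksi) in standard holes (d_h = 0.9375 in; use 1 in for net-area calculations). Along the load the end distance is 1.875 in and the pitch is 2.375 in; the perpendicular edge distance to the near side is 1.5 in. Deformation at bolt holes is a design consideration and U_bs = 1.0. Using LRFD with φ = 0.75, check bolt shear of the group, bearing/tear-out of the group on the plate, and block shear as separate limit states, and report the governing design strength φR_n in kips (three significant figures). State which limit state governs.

122 kips (bolt shear governs)

Bolt shear: A_b = π·0.875²/4 = 0.6013 in²; R_n = 54 × 0.6013 × 5 × 1 = 162.4 kips → 0.75 × 162.4 = 122 kips.
Bearing: edge l_c = 1.406, r_n = 68.55 kips; interior l_c = 1.438, r_n = 70.08 kips; R_n = 68.55 + 4·70.08 = 348.9 kips → 262 kips.
Block shear: A_gv = 7.109, A_nv = 4.297, A_nt = 0.625 in²; R_n = min(0.6F_uA_nv, 0.6F_yA_gv) + U_bs·F_u·A_nt = 208.2 kips → 156 kips.
Bolt shear governs: 122 kips.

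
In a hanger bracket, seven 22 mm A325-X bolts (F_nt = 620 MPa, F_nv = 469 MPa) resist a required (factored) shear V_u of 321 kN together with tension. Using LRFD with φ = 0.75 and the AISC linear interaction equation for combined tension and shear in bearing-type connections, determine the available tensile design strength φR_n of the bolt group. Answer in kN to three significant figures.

A_b = π·22²/4 = 380.1 mm²; f_rv = 321 × 1000 / (7 × 380.1) = 120.6 MPa.
F'_nt = 1.3 F_nt − (F_nt / φF_nv) f_rv = 1.3·620 − (620/(0.75·469))·120.6 = 593.4 MPa, capped at F_nt → F'_nt = 593.4 MPa.
R_n = F'_nt · A_b · n = 593.4 × 380.1 × 7 / 1000 = 1579 kN.
Design strength φR_n = 0.75 × 1579 = 1180 kN.

1180 kN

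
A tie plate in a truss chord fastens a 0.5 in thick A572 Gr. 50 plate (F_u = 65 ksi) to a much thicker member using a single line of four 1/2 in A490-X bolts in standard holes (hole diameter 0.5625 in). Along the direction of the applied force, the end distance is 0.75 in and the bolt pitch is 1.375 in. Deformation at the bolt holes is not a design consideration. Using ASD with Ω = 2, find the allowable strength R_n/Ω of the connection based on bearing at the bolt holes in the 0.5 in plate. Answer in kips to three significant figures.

Per bolt r_n = 1.5 l_c t F_u ≤ 3.0 d t F_u; upper limit = 3.0 × 0.5 × 0.5 × 65 = 48.75 kips.
Edge bolt: l_c = 0.75 − 0.5625/2 = 0.4688 in → 1.5 × 0.4688 × 0.5 × 65 = 22.85 → r_n = 22.85 kips.
Interior bolts: l_c = 1.375 − 0.5625 = 0.8125 in → 1.5 × 0.8125 × 0.5 × 65 = 39.61 → r_n = 39.61 kips.
R_n = 1 × 22.85 + 3 × 39.61 = 141.7 kips.
Allowable strength R_n/Ω = 141.7 / 2 = 70.8 kips.

70.8 kips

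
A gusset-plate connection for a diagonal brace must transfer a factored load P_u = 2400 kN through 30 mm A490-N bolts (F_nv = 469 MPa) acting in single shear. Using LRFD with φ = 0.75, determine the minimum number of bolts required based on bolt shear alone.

10 bolts

A_b = π·30²/4 = 706.9 mm².
Per-bolt design strength φR_n = 0.75 × 469 × 706.9 × 1 / 1000 = 248.6 kN.
n ≥ 2400 / 248.6 = 9.653 → use 10 bolts.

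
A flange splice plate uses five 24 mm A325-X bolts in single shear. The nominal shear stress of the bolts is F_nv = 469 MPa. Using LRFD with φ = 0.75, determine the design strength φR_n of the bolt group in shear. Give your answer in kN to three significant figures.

796 kN

A_b = π × 24² / 4 = 452.4 mm².
R_n = F_nv · A_b · n · n_s = 469 × 452.4 × 5 × 1 / 1000 = 1061 kN.
Design strength φR_n = 0.75 × 1061 = 796 kN.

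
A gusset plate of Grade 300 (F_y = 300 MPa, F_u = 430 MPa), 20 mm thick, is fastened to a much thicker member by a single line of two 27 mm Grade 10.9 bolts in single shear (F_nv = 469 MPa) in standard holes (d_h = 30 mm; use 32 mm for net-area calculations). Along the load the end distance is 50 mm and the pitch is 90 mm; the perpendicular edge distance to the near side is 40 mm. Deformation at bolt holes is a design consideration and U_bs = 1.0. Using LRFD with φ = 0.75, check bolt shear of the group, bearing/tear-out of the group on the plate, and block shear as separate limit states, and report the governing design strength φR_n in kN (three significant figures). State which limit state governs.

403 kN (bolt shear governs)

Bolt shear: A_b = π·27²/4 = 572.6 mm²; R_n = 469 × 572.6 × 2 × 1 / 1000 = 537.1 kN → 0.75 × 537.1 = 403 kN.
Bearing: edge l_c = 35, r_n = 361.2 kN; interior l_c = 60, r_n = 557.3 kN; R_n = 361.2 + 1·557.3 = 918.5 kN → 689 kN.
Block shear: A_gv = 2800, A_nv = 1840, A_nt = 480 mm²; R_n = min(0.6F_uA_nv, 0.6F_yA_gv) + U_bs·F_u·A_nt = 681.1 kN → 511 kN.
Bolt shear governs: 403 kN.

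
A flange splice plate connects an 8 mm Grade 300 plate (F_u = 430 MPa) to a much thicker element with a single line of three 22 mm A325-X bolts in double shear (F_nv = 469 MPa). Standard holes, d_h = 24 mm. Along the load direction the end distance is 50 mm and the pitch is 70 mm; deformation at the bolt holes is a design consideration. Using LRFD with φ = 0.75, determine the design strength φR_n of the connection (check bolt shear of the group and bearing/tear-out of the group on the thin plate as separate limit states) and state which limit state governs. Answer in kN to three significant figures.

Bolt shear: A_b = π·22²/4 = 380.1 mm²; R_n = 469 × 380.1 × 3 × 2 / 1000 = 1070 kN → 0.75 × 1070 = 802 kN.
Bearing (1.2 l_c t F_u ≤ 2.4 d t F_u): upper limit = 2.4·22·8·430 / 1000 = 181.6 kN.
  Edge l_c = 50 − 24/2 = 38 → r_n = 156.9 kN; interior l_c = 70 − 24 = 46 → r_n = 181.6 kN.
  R_n,bearing = 1·156.9 + 2·181.6 = 520.1 kN → 0.75 × 520.1 = 390 kN.
Bearing governs: 390 kN.

390 kN (bearing governs)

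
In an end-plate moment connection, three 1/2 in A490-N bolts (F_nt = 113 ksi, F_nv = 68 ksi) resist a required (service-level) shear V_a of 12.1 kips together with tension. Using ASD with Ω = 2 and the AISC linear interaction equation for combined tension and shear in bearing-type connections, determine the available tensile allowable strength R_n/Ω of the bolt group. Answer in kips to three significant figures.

23.2 kips

A_b = π·0.5²/4 = 0.1963 in²; f_rv = 12.1 / (3 × 0.1963) = 20.54 ksi.
F'_nt = 1.3 F_nt − (Ω F_nt / F_nv) f_rv = 1.3·113 − (2·113/68)·20.54 = 78.63 ksi, capped at F_nt → F'_nt = 78.63 ksi.
R_n = F'_nt · A_b · n = 78.63 × 0.1963 × 3 = 46.32 kips.
Allowable strength R_n/Ω = 46.32 / 2 = 23.2 kips.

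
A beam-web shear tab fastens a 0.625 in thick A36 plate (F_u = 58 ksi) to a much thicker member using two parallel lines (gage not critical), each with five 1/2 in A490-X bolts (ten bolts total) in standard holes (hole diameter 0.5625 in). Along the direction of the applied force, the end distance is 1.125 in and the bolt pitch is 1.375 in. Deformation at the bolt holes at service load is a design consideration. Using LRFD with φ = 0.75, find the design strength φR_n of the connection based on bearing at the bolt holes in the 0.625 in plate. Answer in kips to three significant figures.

267 kips

Per bolt r_n = 1.2 l_c t F_u ≤ 2.4 d t F_u; upper limit = 2.4 × 0.5 × 0.625 × 58 = 43.5 kips.
Edge bolt: l_c = 1.125 − 0.5625/2 = 0.8438 in → 1.2 × 0.8438 × 0.625 × 58 = 36.7 → r_n = 36.7 kips.
Interior bolts: l_c = 1.375 − 0.5625 = 0.8125 in → 1.2 × 0.8125 × 0.625 × 58 = 35.34 → r_n = 35.34 kips.
R_n = 2 × 36.7 + 8 × 35.34 = 356.2 kips.
Design strength φR_n = 0.75 × 356.2 = 267 kips.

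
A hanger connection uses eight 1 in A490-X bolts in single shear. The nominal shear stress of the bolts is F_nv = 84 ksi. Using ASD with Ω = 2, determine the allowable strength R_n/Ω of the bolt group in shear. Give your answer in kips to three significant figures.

A_b = π × 1² / 4 = 0.7854 in².
R_n = F_nv · A_b · n · n_s = 84 × 0.7854 × 8 × 1 = 527.8 kips.
Allowable strength R_n/Ω = 527.8 / 2 = 264 kips.

264 kips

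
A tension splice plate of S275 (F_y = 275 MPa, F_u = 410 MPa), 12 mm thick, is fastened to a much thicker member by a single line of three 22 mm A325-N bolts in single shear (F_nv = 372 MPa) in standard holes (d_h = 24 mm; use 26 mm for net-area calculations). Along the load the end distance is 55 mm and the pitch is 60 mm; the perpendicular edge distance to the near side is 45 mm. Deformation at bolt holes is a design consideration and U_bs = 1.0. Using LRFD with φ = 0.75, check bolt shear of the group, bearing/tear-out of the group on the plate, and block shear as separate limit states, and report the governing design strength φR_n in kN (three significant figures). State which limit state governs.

Bolt shear: A_b = π·22²/4 = 380.1 mm²; R_n = 372 × 380.1 × 3 × 1 / 1000 = 424.2 kN → 0.75 × 424.2 = 318 kN.
Bearing: edge l_c = 43, r_n = 253.9 kN; interior l_c = 36, r_n = 212.5 kN; R_n = 253.9 + 2·212.5 = 679 kN → 509 kN.
Block shear: A_gv = 2100, A_nv = 1320, A_nt = 384 mm²; R_n = min(0.6F_uA_nv, 0.6F_yA_gv) + U_bs·F_u·A_nt = 482.2 kN → 362 kN.
Bolt shear governs: 318 kN.

318 kN (bolt shear governs)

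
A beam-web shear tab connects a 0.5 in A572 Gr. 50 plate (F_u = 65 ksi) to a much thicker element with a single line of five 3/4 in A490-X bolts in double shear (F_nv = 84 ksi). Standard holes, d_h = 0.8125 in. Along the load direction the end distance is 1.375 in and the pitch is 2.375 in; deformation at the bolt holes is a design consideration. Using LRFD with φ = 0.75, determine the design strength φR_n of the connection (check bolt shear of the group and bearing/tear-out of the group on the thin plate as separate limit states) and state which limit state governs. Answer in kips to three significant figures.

Bolt shear: A_b = π·0.75²/4 = 0.4418 in²; R_n = 84 × 0.4418 × 5 × 2 = 371.1 kips → 0.75 × 371.1 = 278 kips.
Bearing (1.2 l_c t F_u ≤ 2.4 d t F_u): upper limit = 2.4·0.75·0.5·65 = 58.5 kips.
  Edge l_c = 1.375 − 0.8125/2 = 0.9688 → r_n = 37.78 kips; interior l_c = 2.375 − 0.8125 = 1.562 → r_n = 58.5 kips.
  R_n,bearing = 1·37.78 + 4·58.5 = 271.8 kips → 0.75 × 271.8 = 204 kips.
Bearing governs: 204 kips.

204 kips (bearing governs)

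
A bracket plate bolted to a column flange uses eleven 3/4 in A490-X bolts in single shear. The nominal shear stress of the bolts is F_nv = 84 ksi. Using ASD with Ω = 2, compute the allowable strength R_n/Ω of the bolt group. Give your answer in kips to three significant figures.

204 kips

A_b = π × 0.75² / 4 = 0.4418 in².
R_n = F_nv · A_b · n · n_s = 84 × 0.4418 × 11 × 1 = 408.2 kips.
Allowable strength R_n/Ω = 408.2 / 2 = 204 kips.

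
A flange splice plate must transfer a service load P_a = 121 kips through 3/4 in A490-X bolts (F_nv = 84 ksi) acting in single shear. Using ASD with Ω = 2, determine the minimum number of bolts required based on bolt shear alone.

7 bolts

A_b = π·0.75²/4 = 0.4418 in².
Per-bolt allowable strength R_n/Ω = 84 × 0.4418 × 1 / 2 = 18.56 kips.
n ≥ 121 / 18.56 = 6.521 → use 7 bolts.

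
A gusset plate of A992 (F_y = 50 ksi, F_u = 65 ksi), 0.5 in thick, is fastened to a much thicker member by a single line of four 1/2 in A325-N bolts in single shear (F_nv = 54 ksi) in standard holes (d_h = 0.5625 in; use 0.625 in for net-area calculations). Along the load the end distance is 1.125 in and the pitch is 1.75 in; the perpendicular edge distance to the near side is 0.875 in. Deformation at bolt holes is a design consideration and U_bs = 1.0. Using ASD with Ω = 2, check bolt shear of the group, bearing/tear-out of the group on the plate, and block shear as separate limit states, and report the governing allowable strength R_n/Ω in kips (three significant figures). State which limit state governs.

Bolt shear: A_b = π·0.5²/4 = 0.1963 in²; R_n = 54 × 0.1963 × 4 × 1 = 42.41 kips → 42.41 / 2 = 21.2 kips.
Bearing: edge l_c = 0.8438, r_n = 32.91 kips; interior l_c = 1.188, r_n = 39 kips; R_n = 32.91 + 3·39 = 149.9 kips → 75 kips.
Block shear: A_gv = 3.188, A_nv = 2.094, A_nt = 0.2812 in²; R_n = min(0.6F_uA_nv, 0.6F_yA_gv) + U_bs·F_u·A_nt = 99.94 kips → 50 kips.
Bolt shear governs: 21.2 kips.

21.2 kips (bolt shear governs)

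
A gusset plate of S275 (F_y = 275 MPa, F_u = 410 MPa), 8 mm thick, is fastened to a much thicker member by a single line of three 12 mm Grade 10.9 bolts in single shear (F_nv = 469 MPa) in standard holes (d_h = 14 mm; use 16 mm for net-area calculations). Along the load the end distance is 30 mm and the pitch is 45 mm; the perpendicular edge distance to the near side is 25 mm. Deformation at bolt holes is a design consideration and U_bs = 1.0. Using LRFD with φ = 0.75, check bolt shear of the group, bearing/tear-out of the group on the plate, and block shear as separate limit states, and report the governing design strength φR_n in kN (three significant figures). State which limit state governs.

Bolt shear: A_b = π·12²/4 = 113.1 mm²; R_n = 469 × 113.1 × 3 × 1 / 1000 = 159.1 kN → 0.75 × 159.1 = 119 kN.
Bearing: edge l_c = 23, r_n = 90.53 kN; interior l_c = 31, r_n = 94.46 kN; R_n = 90.53 + 2·94.46 = 279.5 kN → 210 kN.
Block shear: A_gv = 960, A_nv = 640, A_nt = 136 mm²; R_n = min(0.6F_uA_nv, 0.6F_yA_gv) + U_bs·F_u·A_nt = 213.2 kN → 160 kN.
Bolt shear governs: 119 kN.

119 kN (bolt shear governs)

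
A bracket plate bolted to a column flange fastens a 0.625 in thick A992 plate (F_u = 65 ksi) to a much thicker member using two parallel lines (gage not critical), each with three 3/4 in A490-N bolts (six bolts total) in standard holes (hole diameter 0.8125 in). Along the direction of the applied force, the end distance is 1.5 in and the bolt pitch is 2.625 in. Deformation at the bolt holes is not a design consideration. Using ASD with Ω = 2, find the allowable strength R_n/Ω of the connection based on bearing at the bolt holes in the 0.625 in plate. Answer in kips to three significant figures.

Per bolt r_n = 1.5 l_c t F_u ≤ 3.0 d t F_u; upper limit = 3.0 × 0.75 × 0.625 × 65 = 91.41 kips.
Edge bolt: l_c = 1.5 − 0.8125/2 = 1.094 in → 1.5 × 1.094 × 0.625 × 65 = 66.65 → r_n = 66.65 kips.
Interior bolts: l_c = 2.625 − 0.8125 = 1.812 in → 1.5 × 1.812 × 0.625 × 65 = 110.4 → r_n = 91.41 kips.
R_n = 2 × 66.65 + 4 × 91.41 = 498.9 kips.
Allowable strength R_n/Ω = 498.9 / 2 = 249 kips.

249 kips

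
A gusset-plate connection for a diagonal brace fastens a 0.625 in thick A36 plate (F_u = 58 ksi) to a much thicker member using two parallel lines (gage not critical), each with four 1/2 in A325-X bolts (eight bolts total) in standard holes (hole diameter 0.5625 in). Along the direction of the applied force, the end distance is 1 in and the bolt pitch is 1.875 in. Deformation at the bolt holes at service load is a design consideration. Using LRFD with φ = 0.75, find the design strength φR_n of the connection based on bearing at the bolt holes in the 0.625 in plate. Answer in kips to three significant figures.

243 kips

Per bolt r_n = 1.2 l_c t F_u ≤ 2.4 d t F_u; upper limit = 2.4 × 0.5 × 0.625 × 58 = 43.5 kips.
Edge bolt: l_c = 1 − 0.5625/2 = 0.7188 in → 1.2 × 0.7188 × 0.625 × 58 = 31.27 → r_n = 31.27 kips.
Interior bolts: l_c = 1.875 − 0.5625 = 1.312 in → 1.2 × 1.312 × 0.625 × 58 = 57.09 → r_n = 43.5 kips.
R_n = 2 × 31.27 + 6 × 43.5 = 323.5 kips.
Design strength φR_n = 0.75 × 323.5 = 243 kips.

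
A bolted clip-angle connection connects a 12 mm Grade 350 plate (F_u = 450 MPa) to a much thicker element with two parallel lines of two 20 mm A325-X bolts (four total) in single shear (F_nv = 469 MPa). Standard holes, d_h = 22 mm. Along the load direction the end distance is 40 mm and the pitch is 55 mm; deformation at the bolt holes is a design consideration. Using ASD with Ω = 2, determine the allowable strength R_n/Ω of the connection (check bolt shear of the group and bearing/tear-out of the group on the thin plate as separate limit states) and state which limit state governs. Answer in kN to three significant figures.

295 kN (bolt shear governs)

Bolt shear: A_b = π·20²/4 = 314.2 mm²; R_n = 469 × 314.2 × 4 × 1 / 1000 = 589.4 kN → 589.4 / 2 = 295 kN.
Bearing (1.2 l_c t F_u ≤ 2.4 d t F_u): upper limit = 2.4·20·12·450 / 1000 = 259.2 kN.
  Edge l_c = 40 − 22/2 = 29 → r_n = 187.9 kN; interior l_c = 55 − 22 = 33 → r_n = 213.8 kN.
  R_n,bearing = 2·187.9 + 2·213.8 = 803.5 kN → 803.5 / 2 = 402 kN.
Bolt shear governs: 295 kN.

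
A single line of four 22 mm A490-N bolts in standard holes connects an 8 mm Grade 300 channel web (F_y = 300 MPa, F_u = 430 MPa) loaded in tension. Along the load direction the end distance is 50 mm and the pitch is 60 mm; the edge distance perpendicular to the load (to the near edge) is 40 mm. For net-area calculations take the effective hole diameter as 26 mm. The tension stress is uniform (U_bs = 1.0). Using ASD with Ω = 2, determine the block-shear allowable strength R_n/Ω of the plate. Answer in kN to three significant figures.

Shear plane L_v = 50 + 3·60 = 230 mm; A_gv = 230 × 8 = 1840 mm².
A_nv = (230 − 3.5·26) × 8 = 1112 mm².
A_nt = (40 − 0.5·26) × 8 = 216 mm².
0.6 F_u A_nv = 286.9 kN; 0.6 F_y A_gv = 331.2 kN → shear rupture governs the shear term.
R_n = 286.9 + 1.0 × 430 × 216 / 1000 = 379.8 kN.
Allowable strength R_n/Ω = 379.8 / 2 = 190 kN.

190 kN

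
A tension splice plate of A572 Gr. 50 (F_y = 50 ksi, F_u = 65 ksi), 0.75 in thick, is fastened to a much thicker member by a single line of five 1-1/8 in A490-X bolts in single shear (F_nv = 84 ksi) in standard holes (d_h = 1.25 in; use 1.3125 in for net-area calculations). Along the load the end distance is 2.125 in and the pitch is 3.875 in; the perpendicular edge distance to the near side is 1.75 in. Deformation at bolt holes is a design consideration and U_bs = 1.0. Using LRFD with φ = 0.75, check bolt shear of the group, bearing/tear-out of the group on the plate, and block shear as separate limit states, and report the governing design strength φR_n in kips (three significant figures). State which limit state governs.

297 kips (block shear governs)

Bolt shear: A_b = π·1.125²/4 = 0.994 in²; R_n = 84 × 0.994 × 5 × 1 = 417.5 kips → 0.75 × 417.5 = 313 kips.
Bearing: edge l_c = 1.5, r_n = 87.75 kips; interior l_c = 2.625, r_n = 131.6 kips; R_n = 87.75 + 4·131.6 = 614.2 kips → 461 kips.
Block shear: A_gv = 13.22, A_nv = 8.789, A_nt = 0.8203 in²; R_n = min(0.6F_uA_nv, 0.6F_yA_gv) + U_bs·F_u·A_nt = 396.1 kips → 297 kips.
Block shear governs: 297 kips.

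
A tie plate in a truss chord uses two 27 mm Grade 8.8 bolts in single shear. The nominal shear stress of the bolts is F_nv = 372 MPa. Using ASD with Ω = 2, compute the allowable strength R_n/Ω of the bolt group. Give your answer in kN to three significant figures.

A_b = π × 27² / 4 = 572.6 mm².
R_n = F_nv · A_b · n · n_s = 372 × 572.6 × 2 × 1 / 1000 = 426 kN.
Allowable strength R_n/Ω = 426 / 2 = 213 kN.

213 kN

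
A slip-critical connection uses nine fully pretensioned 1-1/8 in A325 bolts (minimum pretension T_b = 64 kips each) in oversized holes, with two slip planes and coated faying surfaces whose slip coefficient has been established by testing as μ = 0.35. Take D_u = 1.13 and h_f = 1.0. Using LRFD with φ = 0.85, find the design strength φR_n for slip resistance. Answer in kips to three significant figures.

387 kips

R_n = μ · D_u · h_f · T_b · n_s · n_b = 0.35 × 1.13 × 1.0 × 64 × 2 × 9 = 455.6 kips.
Design strength φR_n = 0.85 × 455.6 = 387 kips.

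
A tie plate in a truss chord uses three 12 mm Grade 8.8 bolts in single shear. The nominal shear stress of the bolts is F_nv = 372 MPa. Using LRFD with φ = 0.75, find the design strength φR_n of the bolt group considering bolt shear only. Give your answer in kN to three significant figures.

94.7 kN

A_b = π × 12² / 4 = 113.1 mm².
R_n = F_nv · A_b · n · n_s = 372 × 113.1 × 3 × 1 / 1000 = 126.2 kN.
Design strength φR_n = 0.75 × 126.2 = 94.7 kN.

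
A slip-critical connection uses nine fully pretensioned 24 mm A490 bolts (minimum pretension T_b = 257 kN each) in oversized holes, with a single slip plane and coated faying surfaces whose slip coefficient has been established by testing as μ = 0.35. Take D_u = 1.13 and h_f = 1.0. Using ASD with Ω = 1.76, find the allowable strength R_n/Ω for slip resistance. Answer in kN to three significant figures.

R_n = μ · D_u · h_f · T_b · n_s · n_b = 0.35 × 1.13 × 1.0 × 257 × 1 × 9 = 914.8 kN.
Allowable strength R_n/Ω = 914.8 / 1.76 = 520 kN.

520 kN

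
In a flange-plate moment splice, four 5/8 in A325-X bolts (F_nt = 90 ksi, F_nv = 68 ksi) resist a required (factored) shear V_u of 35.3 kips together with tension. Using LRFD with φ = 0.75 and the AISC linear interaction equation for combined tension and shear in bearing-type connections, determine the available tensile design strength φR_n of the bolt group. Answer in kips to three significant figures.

A_b = π·0.625²/4 = 0.3068 in²; f_rv = 35.3 / (4 × 0.3068) = 28.77 ksi.
F'_nt = 1.3 F_nt − (F_nt / φF_nv) f_rv = 1.3·90 − (90/(0.75·68))·28.77 = 66.24 ksi, capped at F_nt → F'_nt = 66.24 ksi.
R_n = F'_nt · A_b · n = 66.24 × 0.3068 × 4 = 81.29 kips.
Design strength φR_n = 0.75 × 81.29 = 61 kips.

61 kips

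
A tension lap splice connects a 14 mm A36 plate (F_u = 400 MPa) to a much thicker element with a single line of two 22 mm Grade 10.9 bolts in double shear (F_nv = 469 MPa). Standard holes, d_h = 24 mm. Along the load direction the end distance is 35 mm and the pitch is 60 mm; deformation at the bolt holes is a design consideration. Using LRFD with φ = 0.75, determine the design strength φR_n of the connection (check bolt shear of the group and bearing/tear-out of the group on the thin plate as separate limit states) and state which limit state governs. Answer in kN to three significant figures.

Bolt shear: A_b = π·22²/4 = 380.1 mm²; R_n = 469 × 380.1 × 2 × 2 / 1000 = 713.1 kN → 0.75 × 713.1 = 535 kN.
Bearing (1.2 l_c t F_u ≤ 2.4 d t F_u): upper limit = 2.4·22·14·400 / 1000 = 295.7 kN.
  Edge l_c = 35 − 24/2 = 23 → r_n = 154.6 kN; interior l_c = 60 − 24 = 36 → r_n = 241.9 kN.
  R_n,bearing = 1·154.6 + 1·241.9 = 396.5 kN → 0.75 × 396.5 = 297 kN.
Bearing governs: 297 kN.

297 kN (bearing governs)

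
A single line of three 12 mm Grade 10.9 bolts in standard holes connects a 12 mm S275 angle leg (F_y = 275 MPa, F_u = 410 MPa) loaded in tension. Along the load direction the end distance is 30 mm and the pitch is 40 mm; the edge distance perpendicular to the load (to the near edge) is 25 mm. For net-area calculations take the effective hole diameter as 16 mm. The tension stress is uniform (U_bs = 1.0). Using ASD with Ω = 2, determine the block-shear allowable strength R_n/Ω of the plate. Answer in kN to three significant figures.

145 kN

Shear plane L_v = 30 + 2·40 = 110 mm; A_gv = 110 × 12 = 1320 mm².
A_nv = (110 − 2.5·16) × 12 = 840 mm².
A_nt = (25 − 0.5·16) × 12 = 204 mm².
0.6 F_u A_nv = 206.6 kN; 0.6 F_y A_gv = 217.8 kN → shear rupture governs the shear term.
R_n = 206.6 + 1.0 × 410 × 204 / 1000 = 290.3 kN.
Allowable strength R_n/Ω = 290.3 / 2 = 145 kN.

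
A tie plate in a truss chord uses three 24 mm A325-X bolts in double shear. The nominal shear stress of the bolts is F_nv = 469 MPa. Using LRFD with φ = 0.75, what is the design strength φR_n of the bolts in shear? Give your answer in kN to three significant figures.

A_b = π × 24² / 4 = 452.4 mm².
R_n = F_nv · A_b · n · n_s = 469 × 452.4 × 3 × 2 / 1000 = 1273 kN.
Design strength φR_n = 0.75 × 1273 = 955 kN.

955 kN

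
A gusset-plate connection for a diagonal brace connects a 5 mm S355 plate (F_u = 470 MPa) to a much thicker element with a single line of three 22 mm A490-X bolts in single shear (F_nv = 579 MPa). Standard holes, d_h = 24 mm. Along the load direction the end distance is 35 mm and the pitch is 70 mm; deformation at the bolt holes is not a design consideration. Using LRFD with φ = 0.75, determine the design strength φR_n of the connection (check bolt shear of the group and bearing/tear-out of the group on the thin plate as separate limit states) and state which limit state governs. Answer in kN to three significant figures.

293 kN (bearing governs)

Bolt shear: A_b = π·22²/4 = 380.1 mm²; R_n = 579 × 380.1 × 3 × 1 / 1000 = 660.3 kN → 0.75 × 660.3 = 495 kN.
Bearing (1.5 l_c t F_u ≤ 3.0 d t F_u): upper limit = 3.0·22·5·470 / 1000 = 155.1 kN.
  Edge l_c = 35 − 24/2 = 23 → r_n = 81.08 kN; interior l_c = 70 − 24 = 46 → r_n = 155.1 kN.
  R_n,bearing = 1·81.08 + 2·155.1 = 391.3 kN → 0.75 × 391.3 = 293 kN.
Bearing governs: 293 kN.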